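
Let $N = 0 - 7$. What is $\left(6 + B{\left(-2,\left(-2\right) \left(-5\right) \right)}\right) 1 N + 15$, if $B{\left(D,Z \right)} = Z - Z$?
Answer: $-27$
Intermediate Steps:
$B{\left(D,Z \right)} = 0$
$N = -7$
$\left(6 + B{\left(-2,\left(-2\right) \left(-5\right) \right)}\right) 1 N + 15 = \left(6 + 0\right) 1 \left(-7\right) + 15 = 6 \cdot 1 \left(-7\right) + 15 = 6 \left(-7\right) + 15 = -42 + 15 = -27$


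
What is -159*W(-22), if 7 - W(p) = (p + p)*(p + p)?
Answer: 306711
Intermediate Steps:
W(p) = 7 - 4*p² (W(p) = 7 - (p + p)*(p + p) = 7 - 2*p*2*p = 7 - 4*p²)
-159*W(-22) = -159*(7 - 4*(-22)²) = -159*(7 - 4*484) = -159*(7 - 1936) = -159*(-1929) = 306711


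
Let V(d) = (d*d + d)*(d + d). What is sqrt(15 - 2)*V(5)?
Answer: 300*sqrt(13) ≈ 1081.7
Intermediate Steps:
V(d) = 2*d*(d + d**2) (V(d) = (d**2 + d)*(2*d) = (d + d**2)*(2*d) = 2*d*(d + d**2))
sqrt(15 - 2)*V(5) = sqrt(15 - 2)*(2*5**2*(1 + 5)) = sqrt(13)*(2*25*6) = sqrt(13)*300 = 300*sqrt(13)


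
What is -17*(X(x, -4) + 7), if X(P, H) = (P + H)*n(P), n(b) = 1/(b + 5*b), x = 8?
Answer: -1445/12 ≈ -120.42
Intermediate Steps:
n(b) = 1/(6*b)
X(P, H) = (H + P)/(6*P) (X(P, H) = (P + H)*(1/(6*P)) = (H + P)*(1/(6*P)) = (H + P)/(6*P))
-17*(X(x, -4) + 7) = -17*((⅙)*(-4 + 8)/8 + 7) = -17*((⅙)*(⅛)*4 + 7) = -17*(1/12 + 7) = -17*85/12 = -1445/12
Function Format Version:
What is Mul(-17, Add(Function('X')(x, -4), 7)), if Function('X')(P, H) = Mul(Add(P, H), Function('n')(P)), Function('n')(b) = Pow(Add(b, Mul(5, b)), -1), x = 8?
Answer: Rational(-1445, 12) ≈ -120.42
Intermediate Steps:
Function('n')(b) = Mul(Rational(1, 6), Pow(b, -1)) (Function('n')(b) = Pow(Mul(6, b), -1) = Mul(Rational(1, 6), Pow(b, -1)))
Function('X')(P, H) = Mul(Rational(1, 6), Pow(P, -1), Add(H, P)) (Function('X')(P, H) = Mul(Add(P, H), Mul(Rational(1, 6), Pow(P, -1))) = Mul(Add(H, P), Mul(Rational(1, 6), Pow(P, -1))) = Mul(Rational(1, 6), Pow(P, -1), Add(H, P)))
Mul(-17, Add(Function('X')(x, -4), 7)) = Mul(-17, Add(Mul(Rational(1, 6), Pow(8, -1), Add(-4, 8)), 7)) = Mul(-17, Add(Mul(Rational(1, 6), Rational(1, 8), 4), 7)) = Mul(-17, Add(Rational(1, 12), 7)) = Mul(-17, Rational(85, 12)) = Rational(-1445, 12)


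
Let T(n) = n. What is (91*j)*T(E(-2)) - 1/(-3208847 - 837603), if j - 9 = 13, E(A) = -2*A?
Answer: 32403971601/4046450 ≈ 8008.0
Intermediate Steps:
j = 22 (j = 9 + 13 = 22)
(91*j)*T(E(-2)) - 1/(-3208847 - 837603) = (91*22)*(-2*(-2)) - 1/(-3208847 - 837603) = 2002*4 - 1/(-4046450) = 8008 - 1*(-1/4046450) = 8008 + 1/4046450 = 32403971601/4046450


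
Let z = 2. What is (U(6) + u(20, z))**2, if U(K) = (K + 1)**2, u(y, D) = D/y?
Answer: 241081/100 ≈ 2410.8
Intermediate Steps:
U(K) = (1 + K)**2
(U(6) + u(20, z))**2 = ((1 + 6)**2 + 2/20)**2 = (7**2 + 2*(1/20))**2 = (49 + 1/10)**2 = (491/10)**2 = 241081/100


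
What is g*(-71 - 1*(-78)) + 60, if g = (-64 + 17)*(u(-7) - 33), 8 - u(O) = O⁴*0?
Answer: 8285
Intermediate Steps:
u(O) = 8 (u(O) = 8 - O⁴*0 = 8 - 1*0 = 8 + 0 = 8)
g = 1175 (g = (-64 + 17)*(8 - 33) = -47*(-25) = 1175)
g*(-71 - 1*(-78)) + 60 = 1175*(-71 - 1*(-78)) + 60 = 1175*(-71 + 78) + 60 = 1175*7 + 60 = 8225 + 60 = 8285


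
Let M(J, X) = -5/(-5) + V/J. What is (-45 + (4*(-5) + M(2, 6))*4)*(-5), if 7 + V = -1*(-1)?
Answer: 665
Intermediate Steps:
V = -6 (V = -7 - 1*(-1) = -7 + 1 = -6)
M(J, X) = 1 - 6/J (M(J, X) = -5/(-5) - 6/J = -5*(-⅕) - 6/J = 1 - 6/J)
(-45 + (4*(-5) + M(2, 6))*4)*(-5) = (-45 + (4*(-5) + (-6 + 2)/2)*4)*(-5) = (-45 + (-20 + (½)*(-4))*4)*(-5) = (-45 + (-20 - 2)*4)*(-5) = (-45 - 22*4)*(-5) = (-45 - 88)*(-5) = -133*(-5) = 665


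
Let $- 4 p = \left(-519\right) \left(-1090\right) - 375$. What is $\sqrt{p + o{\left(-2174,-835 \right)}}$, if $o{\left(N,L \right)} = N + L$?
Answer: $\frac{i \sqrt{577371}}{2} \approx 379.92 i$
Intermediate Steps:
$o{\left(N,L \right)} = L + N$
$p = - \frac{565335}{4}$ ($p = - \frac{\left(-519\right) \left(-1090\right) - 375}{4} = - \frac{565710 - 375}{4} = \left(- \frac{1}{4}\right) 565335 = - \frac{565335}{4} \approx -1.4133 \cdot 10^{5}$)
$\sqrt{p + o{\left(-2174,-835 \right)}} = \sqrt{- \frac{565335}{4} - 3009} = \sqrt{- \frac{577371}{4}} = \frac{i \sqrt{577371}}{2}$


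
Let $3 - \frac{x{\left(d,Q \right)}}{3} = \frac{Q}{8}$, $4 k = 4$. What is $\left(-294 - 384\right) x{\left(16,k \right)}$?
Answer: $- \frac{23391}{4} \approx -5847.8$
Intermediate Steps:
$k = 1$ ($k = \frac{1}{4} \cdot 4 = 1$)
$x{\left(d,Q \right)} = 9 - \frac{3 Q}{8}$ ($x{\left(d,Q \right)} = 9 - 3 \frac{Q}{8} = 9 - \frac{3 Q}{8}$)
$\left(-294 - 384\right) x{\left(16,k \right)} = \left(-294 - 384\right) \left(9 - \frac{3}{8}\right) = - 678 \left(9 - \frac{3}{8}\right) = \left(-678\right) \frac{69}{8} = - \frac{23391}{4}$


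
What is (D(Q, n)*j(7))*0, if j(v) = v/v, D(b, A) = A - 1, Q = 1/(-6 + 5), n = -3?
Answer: 0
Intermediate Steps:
Q = -1 (Q = 1/(-1) = -1)
D(b, A) = -1 + A
j(v) = 1
(D(Q, n)*j(7))*0 = ((-1 - 3)*1)*0 = -4*1*0 = -4*0 = 0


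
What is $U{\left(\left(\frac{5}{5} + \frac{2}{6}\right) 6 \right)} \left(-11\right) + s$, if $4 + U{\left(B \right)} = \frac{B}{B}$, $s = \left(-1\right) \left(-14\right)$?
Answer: $47$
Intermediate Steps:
$s = 14$
$U{\left(B \right)} = -3$ ($U{\left(B \right)} = -4 + \frac{B}{B} = -4 + 1 = -3$)
$U{\left(\left(\frac{5}{5} + \frac{2}{6}\right) 6 \right)} \left(-11\right) + s = \left(-3\right) \left(-11\right) + 14 = 33 + 14 = 47$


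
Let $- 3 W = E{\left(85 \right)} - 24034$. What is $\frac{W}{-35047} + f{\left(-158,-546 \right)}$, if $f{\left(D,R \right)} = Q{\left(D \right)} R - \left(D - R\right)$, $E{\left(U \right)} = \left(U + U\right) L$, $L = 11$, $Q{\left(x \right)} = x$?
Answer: $\frac{3009828972}{35047} \approx 85880.0$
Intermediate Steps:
$E{\left(U \right)} = 22 U$ ($E{\left(U \right)} = \left(U + U\right) 11 = 2 U 11 = 22 U$)
$W = 7388$ ($W = - \frac{22 \cdot 85 - 24034}{3} = - \frac{1870 - 24034}{3} = \left(- \frac{1}{3}\right) \left(-22164\right) = 7388$)
$f{\left(D,R \right)} = R - D + D R$ ($f{\left(D,R \right)} = D R - \left(D - R\right) = R - D + D R$)
$\frac{W}{-35047} + f{\left(-158,-546 \right)} = \frac{7388}{-35047} - -85880 = 7388 \left(- \frac{1}{35047}\right) + \left(-546 + 158 + 86268\right) = - \frac{7388}{35047} + 85880 = \frac{3009828972}{35047}$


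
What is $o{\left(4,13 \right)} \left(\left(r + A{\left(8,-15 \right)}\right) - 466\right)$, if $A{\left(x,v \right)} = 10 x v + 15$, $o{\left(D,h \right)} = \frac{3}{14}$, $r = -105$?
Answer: $- \frac{2634}{7} \approx -376.29$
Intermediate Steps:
$o{\left(D,h \right)} = \frac{3}{14}$ ($o{\left(D,h \right)} = 3 \cdot \frac{1}{14} = \frac{3}{14}$)
$A{\left(x,v \right)} = 15 + 10 v x$ ($A{\left(x,v \right)} = 10 v x + 15 = 15 + 10 v x$)
$o{\left(4,13 \right)} \left(\left(r + A{\left(8,-15 \right)}\right) - 466\right) = \frac{3 \left(\left(-105 + \left(15 + 10 \left(-15\right) 8\right)\right) - 466\right)}{14} = \frac{3 \left(\left(-105 + \left(15 - 1200\right)\right) - 466\right)}{14} = \frac{3 \left(\left(-105 - 1185\right) - 466\right)}{14} = \frac{3 \left(-1290 - 466\right)}{14} = \frac{3}{14} \left(-1756\right) = - \frac{2634}{7}$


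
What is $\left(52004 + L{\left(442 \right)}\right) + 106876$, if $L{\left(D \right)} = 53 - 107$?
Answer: $158826$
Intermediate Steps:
$L{\left(D \right)} = -54$ ($L{\left(D \right)} = 53 - 107 = -54$)
$\left(52004 + L{\left(442 \right)}\right) + 106876 = \left(52004 - 54\right) + 106876 = 51950 + 106876 = 158826$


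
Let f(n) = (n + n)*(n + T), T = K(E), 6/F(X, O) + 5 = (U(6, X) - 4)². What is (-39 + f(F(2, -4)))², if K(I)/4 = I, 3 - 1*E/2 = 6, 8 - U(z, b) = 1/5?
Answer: 228764193849/48469444 ≈ 4719.8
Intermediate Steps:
U(z, b) = 39/5 (U(z, b) = 8 - 1/5 = 8 - 1*⅕ = 8 - ⅕ = 39/5)
E = -6 (E = 6 - 2*6 = 6 - 12 = -6)
K(I) = 4*I
F(X, O) = 75/118 (F(X, O) = 6/(-5 + (39/5 - 4)²) = 6/(-5 + (19/5)²) = 6/(-5 + 361/25) = 6/(236/25) = 6*(25/236) = 75/118)
T = -24 (T = 4*(-6) = -24)
f(n) = 2*n*(-24 + n) (f(n) = (n + n)*(n - 24) = (2*n)*(-24 + n) = 2*n*(-24 + n))
(-39 + f(F(2, -4)))² = (-39 + 2*(75/118)*(-24 + 75/118))² = (-39 + 2*(75/118)*(-2757/118))² = (-39 - 206775/6962)² = (-478293/6962)² = 228764193849/48469444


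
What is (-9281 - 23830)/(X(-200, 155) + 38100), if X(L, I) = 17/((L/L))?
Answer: -33111/38117 ≈ -0.86867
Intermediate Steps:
X(L, I) = 17 (X(L, I) = 17/1 = 17*1 = 17)
(-9281 - 23830)/(X(-200, 155) + 38100) = (-9281 - 23830)/(17 + 38100) = -33111/38117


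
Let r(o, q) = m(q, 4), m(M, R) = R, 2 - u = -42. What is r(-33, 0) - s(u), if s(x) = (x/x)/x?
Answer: 175/44 ≈ 3.9773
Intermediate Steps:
u = 44 (u = 2 - 1*(-42) = 2 + 42 = 44)
s(x) = 1/x
r(o, q) = 4
r(-33, 0) - s(u) = 4 - 1/44 = 175/44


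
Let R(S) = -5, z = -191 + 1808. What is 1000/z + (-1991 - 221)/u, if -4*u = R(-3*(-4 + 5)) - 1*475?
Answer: -288067/16170 ≈ -17.815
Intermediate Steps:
z = 1617
u = 120 (u = -(-5 - 1*475)/4 = -(-5 - 475)/4 = -¼*(-480) = 120)
1000/z + (-1991 - 221)/u = 1000/1617 + (-1991 - 221)/120 = 1000*(1/1617) - 2212*1/120 = 1000/1617 - 553/30 = -288067/16170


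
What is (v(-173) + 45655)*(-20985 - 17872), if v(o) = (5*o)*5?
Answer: -1605959810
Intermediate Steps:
v(o) = 25*o
(v(-173) + 45655)*(-20985 - 17872) = (25*(-173) + 45655)*(-20985 - 17872) = (-4325 + 45655)*(-38857) = 41330*(-38857) = -1605959810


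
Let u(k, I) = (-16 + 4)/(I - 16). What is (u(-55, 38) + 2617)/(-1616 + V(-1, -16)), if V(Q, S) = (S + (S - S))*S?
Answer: -1693/880 ≈ -1.9239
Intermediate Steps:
u(k, I) = -12/(-16 + I)
V(Q, S) = S² (V(Q, S) = (S + 0)*S = S*S = S²)
(u(-55, 38) + 2617)/(-1616 + V(-1, -16)) = (-12/(-16 + 38) + 2617)/(-1616 + (-16)²) = (-12/22 + 2617)/(-1616 + 256) = (-12*1/22 + 2617)/(-1360) = (-6/11 + 2617)*(-1/1360) = (28781/11)*(-1/1360) = -1693/880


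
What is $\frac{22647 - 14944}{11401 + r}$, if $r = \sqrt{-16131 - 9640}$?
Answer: $\frac{87821903}{130008572} - \frac{7703 i \sqrt{25771}}{130008572} \approx 0.67551 - 0.0095116 i$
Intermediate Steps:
$r = i \sqrt{25771}$ ($r = \sqrt{-25771} = i \sqrt{25771} \approx 160.53 i$)
$\frac{22647 - 14944}{11401 + r} = \frac{22647 - 14944}{11401 + i \sqrt{25771}} = \frac{7703}{11401 + i \sqrt{25771}}$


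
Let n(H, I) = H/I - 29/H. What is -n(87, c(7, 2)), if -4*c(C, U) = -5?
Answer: -1039/15 ≈ -69.267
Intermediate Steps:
c(C, U) = 5/4 (c(C, U) = -¼*(-5) = 5/4)
n(H, I) = -29/H + H/I
-n(87, c(7, 2)) = -(-29/87 + 87/(5/4)) = -(-29*1/87 + 87*(⅘)) = -(-⅓ + 348/5) = -1*1039/15 = -1039/15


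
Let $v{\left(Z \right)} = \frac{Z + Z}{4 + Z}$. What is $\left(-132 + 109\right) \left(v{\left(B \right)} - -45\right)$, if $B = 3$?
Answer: $- \frac{7383}{7} \approx -1054.7$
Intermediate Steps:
$v{\left(Z \right)} = \frac{2 Z}{4 + Z}$
$\left(-132 + 109\right) \left(v{\left(B \right)} - -45\right) = \left(-132 + 109\right) \left(2 \cdot 3 \frac{1}{4 + 3} - -45\right) = - 23 \left(2 \cdot 3 \cdot \frac{1}{7} + 45\right) = - 23 \left(\frac{6}{7} + 45\right) = \left(-23\right) \frac{321}{7} = - \frac{7383}{7}$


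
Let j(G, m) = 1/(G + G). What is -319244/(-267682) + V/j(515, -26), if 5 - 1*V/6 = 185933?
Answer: -153787998629018/133841 ≈ -1.1490e+9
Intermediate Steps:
j(G, m) = 1/(2*G)
V = -1115568 (V = 30 - 6*185933 = 30 - 1115598 = -1115568)
-319244/(-267682) + V/j(515, -26) = -319244/(-267682) - 1115568/((1/2)/515) = -319244*(-1/267682) - 1115568/((1/2)*(1/515)) = 159622/133841 - 1115568/1/1030 = 159622/133841 - 1115568*1030 = 159622/133841 - 1149035040 = -153787998629018/133841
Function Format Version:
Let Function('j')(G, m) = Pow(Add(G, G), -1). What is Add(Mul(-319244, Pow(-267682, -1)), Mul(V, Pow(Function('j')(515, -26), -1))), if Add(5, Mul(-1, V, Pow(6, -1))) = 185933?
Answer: Rational(-153787998629018, 133841) ≈ -1.1490e+9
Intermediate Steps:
Function('j')(G, m) = Mul(Rational(1, 2), Pow(G, -1)) (Function('j')(G, m) = Pow(Mul(2, G), -1) = Mul(Rational(1, 2), Pow(G, -1)))
V = -1115568 (V = Add(30, Mul(-6, 185933)) = Add(30, -1115598) = -1115568)
Add(Mul(-319244, Pow(-267682, -1)), Mul(V, Pow(Function('j')(515, -26), -1))) = Add(Mul(-319244, Pow(-267682, -1)), Mul(-1115568, Pow(Mul(Rational(1, 2), Pow(515, -1)), -1))) = Add(Mul(-319244, Rational(-1, 267682)), Mul(-1115568, Pow(Mul(Rational(1, 2), Rational(1, 515)), -1))) = Add(Rational(159622, 133841), Mul(-1115568, Pow(Rational(1, 1030), -1))) = Add(Rational(159622, 133841), Mul(-1115568, 1030)) = Add(Rational(159622, 133841), -1149035040) = Rational(-153787998629018, 133841)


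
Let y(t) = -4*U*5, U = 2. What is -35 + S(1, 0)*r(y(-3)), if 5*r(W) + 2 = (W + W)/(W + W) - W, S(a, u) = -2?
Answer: -253/5 ≈ -50.600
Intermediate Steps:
y(t) = -40 (y(t) = -4*2*5 = -8*5 = -40)
r(W) = -⅕ - W/5 (r(W) = -⅖ + ((W + W)/(W + W) - W)/5 = -⅖ + ((2*W)/((2*W)) - W)/5 = -⅖ + ((2*W)*(1/(2*W)) - W)/5 = -⅖ + (1 - W)/5 = -⅖ + (⅕ - W/5) = -⅕ - W/5)
-35 + S(1, 0)*r(y(-3)) = -35 - 2*(-⅕ - ⅕*(-40)) = -35 - 2*(-⅕ + 8) = -35 - 2*39/5 = -35 - 78/5 = -253/5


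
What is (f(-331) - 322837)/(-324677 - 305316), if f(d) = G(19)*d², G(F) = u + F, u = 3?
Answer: -298215/89999 ≈ -3.3135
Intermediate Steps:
G(F) = 3 + F
f(d) = 22*d² (f(d) = (3 + 19)*d² = 22*d²)
(f(-331) - 322837)/(-324677 - 305316) = (22*(-331)² - 322837)/(-324677 - 305316) = (22*109561 - 322837)/(-629993) = (2410342 - 322837)*(-1/629993) = 2087505*(-1/629993) = -298215/89999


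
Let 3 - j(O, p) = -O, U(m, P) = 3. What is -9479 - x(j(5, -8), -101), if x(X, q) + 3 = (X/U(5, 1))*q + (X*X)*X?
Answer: -29156/3 ≈ -9718.7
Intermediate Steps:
j(O, p) = 3 + O (j(O, p) = 3 - (-1)*O = 3 + O)
x(X, q) = -3 + X**3 + X*q/3 (x(X, q) = -3 + ((X/3)*q + (X*X)*X) = -3 + ((X*(1/3))*q + X**2*X) = -3 + ((X/3)*q + X**3) = -3 + (X*q/3 + X**3) = -3 + (X**3 + X*q/3) = -3 + X**3 + X*q/3)
-9479 - x(j(5, -8), -101) = -9479 - (-3 + (3 + 5)**3 + (1/3)*(3 + 5)*(-101)) = -9479 - (-3 + 8**3 + (1/3)*8*(-101)) = -9479 - (-3 + 512 - 808/3) = -9479 - 1*719/3 = -9479 - 719/3 = -29156/3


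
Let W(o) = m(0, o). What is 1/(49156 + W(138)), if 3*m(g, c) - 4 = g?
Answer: 3/147472 ≈ 2.0343e-5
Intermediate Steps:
m(g, c) = 4/3 + g/3
W(o) = 4/3 (W(o) = 4/3 + (⅓)*0 = 4/3 + 0 = 4/3)
1/(49156 + W(138)) = 1/(49156 + 4/3) = 1/(147472/3) = 3/147472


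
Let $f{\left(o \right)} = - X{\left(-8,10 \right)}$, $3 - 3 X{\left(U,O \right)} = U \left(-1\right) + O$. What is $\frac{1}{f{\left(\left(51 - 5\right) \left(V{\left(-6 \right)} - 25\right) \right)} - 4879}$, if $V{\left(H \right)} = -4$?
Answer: $- \frac{1}{4874} \approx -0.00020517$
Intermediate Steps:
$X{\left(U,O \right)} = 1 - \frac{O}{3} + \frac{U}{3}$ ($X{\left(U,O \right)} = 1 - \frac{U \left(-1\right) + O}{3} = 1 - \frac{- U + O}{3} = 1 - \frac{O - U}{3} = 1 - \left(- \frac{U}{3} + \frac{O}{3}\right) = 1 - \frac{O}{3} + \frac{U}{3}$)
$f{\left(o \right)} = 5$ ($f{\left(o \right)} = - (1 - \frac{10}{3} + \frac{1}{3} \left(-8\right)) = - (1 - \frac{10}{3} - \frac{8}{3}) = \left(-1\right) \left(-5\right) = 5$)
$\frac{1}{f{\left(\left(51 - 5\right) \left(V{\left(-6 \right)} - 25\right) \right)} - 4879} = \frac{1}{5 - 4879} = \frac{1}{-4874} = - \frac{1}{4874}$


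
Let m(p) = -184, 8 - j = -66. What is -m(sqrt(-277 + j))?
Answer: 184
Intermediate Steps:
j = 74 (j = 8 - 1*(-66) = 8 + 66 = 74)
-m(sqrt(-277 + j)) = -1*(-184) = 184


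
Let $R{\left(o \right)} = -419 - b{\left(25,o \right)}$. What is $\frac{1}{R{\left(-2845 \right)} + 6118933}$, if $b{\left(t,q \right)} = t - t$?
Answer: $\frac{1}{6118514} \approx 1.6344 \cdot 10^{-7}$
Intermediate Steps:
$b{\left(t,q \right)} = 0$
$R{\left(o \right)} = -419$ ($R{\left(o \right)} = -419 - 0 = -419 + 0 = -419$)
$\frac{1}{R{\left(-2845 \right)} + 6118933} = \frac{1}{-419 + 6118933} = \frac{1}{6118514}$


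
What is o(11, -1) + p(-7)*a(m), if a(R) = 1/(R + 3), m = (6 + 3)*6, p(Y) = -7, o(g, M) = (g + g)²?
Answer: 27581/57 ≈ 483.88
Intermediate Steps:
o(g, M) = 4*g² (o(g, M) = (2*g)² = 4*g²)
m = 54 (m = 9*6 = 54)
a(R) = 1/(3 + R)
o(11, -1) + p(-7)*a(m) = 4*11² - 7/(3 + 54) = 4*121 - 7/57 = 484 - 7*1/57 = 484 - 7/57 = 27581/57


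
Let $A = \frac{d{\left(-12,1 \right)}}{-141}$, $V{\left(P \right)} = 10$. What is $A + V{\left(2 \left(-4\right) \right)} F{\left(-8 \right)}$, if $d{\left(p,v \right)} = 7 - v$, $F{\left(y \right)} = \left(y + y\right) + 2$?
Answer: $- \frac{6582}{47} \approx -140.04$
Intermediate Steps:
$F{\left(y \right)} = 2 + 2 y$ ($F{\left(y \right)} = 2 y + 2 = 2 + 2 y$)
$A = - \frac{2}{47}$ ($A = \frac{7 - 1}{-141} = \left(7 - 1\right) \left(- \frac{1}{141}\right) = 6 \left(- \frac{1}{141}\right) = - \frac{2}{47} \approx -0.042553$)
$A + V{\left(2 \left(-4\right) \right)} F{\left(-8 \right)} = - \frac{2}{47} + 10 \left(2 + 2 \left(-8\right)\right) = - \frac{2}{47} + 10 \left(2 - 16\right) = - \frac{2}{47} + 10 \left(-14\right) = - \frac{2}{47} - 140 = - \frac{6582}{47}$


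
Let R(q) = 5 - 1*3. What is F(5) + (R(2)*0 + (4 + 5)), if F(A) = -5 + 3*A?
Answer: 19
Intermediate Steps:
R(q) = 2 (R(q) = 5 - 3 = 2)
F(5) + (R(2)*0 + (4 + 5)) = (-5 + 3*5) + (2*0 + (4 + 5)) = (-5 + 15) + (0 + 9) = 10 + 9 = 19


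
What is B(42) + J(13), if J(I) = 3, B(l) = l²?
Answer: 1767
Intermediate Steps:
B(42) + J(13) = 42² + 3 = 1764 + 3 = 1767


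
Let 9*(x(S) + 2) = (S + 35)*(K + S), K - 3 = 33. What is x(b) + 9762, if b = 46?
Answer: 10498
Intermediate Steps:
K = 36 (K = 3 + 33 = 36)
x(S) = -2 + (35 + S)*(36 + S)/9 (x(S) = -2 + ((S + 35)*(36 + S))/9 = -2 + ((35 + S)*(36 + S))/9 = -2 + (35 + S)*(36 + S)/9)
x(b) + 9762 = (138 + (⅑)*46² + (71/9)*46) + 9762 = (138 + (⅑)*2116 + 3266/9) + 9762 = (138 + 2116/9 + 3266/9) + 9762 = 736 + 9762 = 10498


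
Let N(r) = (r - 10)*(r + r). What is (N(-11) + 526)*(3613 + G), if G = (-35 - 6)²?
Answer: 5230472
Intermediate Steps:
G = 1681 (G = (-41)² = 1681)
N(r) = 2*r*(-10 + r) (N(r) = (-10 + r)*(2*r) = 2*r*(-10 + r))
(N(-11) + 526)*(3613 + G) = (2*(-11)*(-10 - 11) + 526)*(3613 + 1681) = (2*(-11)*(-21) + 526)*5294 = (462 + 526)*5294 = 988*5294 = 5230472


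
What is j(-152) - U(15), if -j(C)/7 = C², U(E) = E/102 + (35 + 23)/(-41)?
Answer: -225447065/1394 ≈ -1.6173e+5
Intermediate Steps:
U(E) = -58/41 + E/102 (U(E) = E*(1/102) + 58*(-1/41) = E/102 - 58/41 = -58/41 + E/102)
j(C) = -7*C²
j(-152) - U(15) = -7*(-152)² - (-58/41 + (1/102)*15) = -7*23104 - (-58/41 + 5/34) = -161728 - 1*(-1767/1394) = -161728 + 1767/1394 = -225447065/1394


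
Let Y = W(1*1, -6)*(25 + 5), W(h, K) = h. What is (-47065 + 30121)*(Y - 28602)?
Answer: 484123968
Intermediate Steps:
Y = 30 (Y = (1*1)*(25 + 5) = 1*30 = 30)
(-47065 + 30121)*(Y - 28602) = (-47065 + 30121)*(30 - 28602) = -16944*(-28572) = 484123968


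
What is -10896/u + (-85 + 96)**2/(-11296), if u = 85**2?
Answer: -123955441/81613600 ≈ -1.5188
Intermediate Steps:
u = 7225
-10896/u + (-85 + 96)**2/(-11296) = -10896/7225 + (-85 + 96)**2/(-11296) = -10896*1/7225 + 11**2*(-1/11296) = -10896/7225 + 121*(-1/11296) = -10896/7225 - 121/11296 = -123955441/81613600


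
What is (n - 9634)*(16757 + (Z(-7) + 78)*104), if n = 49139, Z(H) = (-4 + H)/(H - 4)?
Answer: 986558365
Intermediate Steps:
Z(H) = 1 (Z(H) = (-4 + H)/(-4 + H) = 1)
(n - 9634)*(16757 + (Z(-7) + 78)*104) = (49139 - 9634)*(16757 + (1 + 78)*104) = 39505*(16757 + 79*104) = 39505*(16757 + 8216) = 39505*24973 = 986558365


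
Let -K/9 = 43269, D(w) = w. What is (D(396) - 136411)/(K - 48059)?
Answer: 27203/87496 ≈ 0.31091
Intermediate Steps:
K = -389421 (K = -9*43269 = -389421)
(D(396) - 136411)/(K - 48059) = (396 - 136411)/(-389421 - 48059) = -136015/(-437480) = -136015*(-1/437480) = 27203/87496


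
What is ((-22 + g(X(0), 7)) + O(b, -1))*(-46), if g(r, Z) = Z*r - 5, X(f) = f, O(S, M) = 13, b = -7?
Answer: 644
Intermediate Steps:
g(r, Z) = -5 + Z*r
((-22 + g(X(0), 7)) + O(b, -1))*(-46) = ((-22 + (-5 + 7*0)) + 13)*(-46) = ((-22 + (-5 + 0)) + 13)*(-46) = ((-22 - 5) + 13)*(-46) = (-27 + 13)*(-46) = -14*(-46) = 644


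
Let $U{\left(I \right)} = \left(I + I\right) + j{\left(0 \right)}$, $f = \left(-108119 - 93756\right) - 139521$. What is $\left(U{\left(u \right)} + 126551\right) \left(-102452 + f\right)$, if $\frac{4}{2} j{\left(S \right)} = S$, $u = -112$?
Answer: $-56069986296$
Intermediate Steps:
$j{\left(S \right)} = \frac{S}{2}$
$f = -341396$ ($f = \left(-108119 - 93756\right) - 139521 = -201875 - 139521 = -341396$)
$U{\left(I \right)} = 2 I$ ($U{\left(I \right)} = \left(I + I\right) + \frac{1}{2} \cdot 0 = 2 I + 0 = 2 I$)
$\left(U{\left(u \right)} + 126551\right) \left(-102452 + f\right) = \left(2 \left(-112\right) + 126551\right) \left(-102452 - 341396\right) = \left(-224 + 126551\right) \left(-443848\right) = 126327 \left(-443848\right) = -56069986296$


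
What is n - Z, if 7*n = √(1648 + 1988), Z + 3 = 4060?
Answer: -4057 + 6*√101/7 ≈ -4048.4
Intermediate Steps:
Z = 4057 (Z = -3 + 4060 = 4057)
n = 6*√101/7 (n = √(1648 + 1988)/7 = √3636/7 = (6*√101)/7 = 6*√101/7 ≈ 8.6142)
n - Z = 6*√101/7 - 1*4057 = 6*√101/7 - 4057 = -4057 + 6*√101/7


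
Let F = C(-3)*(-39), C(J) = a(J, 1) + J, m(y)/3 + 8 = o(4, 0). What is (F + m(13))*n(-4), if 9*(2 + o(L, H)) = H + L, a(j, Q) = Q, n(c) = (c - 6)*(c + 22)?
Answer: -8880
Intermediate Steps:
n(c) = (-6 + c)*(22 + c)
o(L, H) = -2 + H/9 + L/9 (o(L, H) = -2 + (H + L)/9 = -2 + (H/9 + L/9) = -2 + H/9 + L/9)
m(y) = -86/3 (m(y) = -24 + 3*(-2 + (⅑)*0 + (⅑)*4) = -24 + 3*(-2 + 0 + 4/9) = -24 + 3*(-14/9) = -24 - 14/3 = -86/3)
C(J) = 1 + J
F = 78 (F = (1 - 3)*(-39) = -2*(-39) = 78)
(F + m(13))*n(-4) = (78 - 86/3)*(-132 + (-4)² + 16*(-4)) = 148*(-132 + 16 - 64)/3 = (148/3)*(-180) = -8880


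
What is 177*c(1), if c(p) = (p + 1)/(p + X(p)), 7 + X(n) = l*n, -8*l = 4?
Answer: -708/13 ≈ -54.462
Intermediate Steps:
l = -½ (l = -⅛*4 = -½ ≈ -0.50000)
X(n) = -7 - n/2
c(p) = (1 + p)/(-7 + p/2) (c(p) = (p + 1)/(p + (-7 - p/2)) = (1 + p)/(-7 + p/2))
177*c(1) = 177*(2*(1 + 1)/(-14 + 1)) = 177*(2*2/(-13)) = 177*(2*(-1/13)*2) = 177*(-4/13) = -708/13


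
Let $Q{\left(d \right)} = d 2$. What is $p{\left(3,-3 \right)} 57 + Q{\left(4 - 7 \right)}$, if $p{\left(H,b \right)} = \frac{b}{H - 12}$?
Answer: $13$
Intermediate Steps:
$Q{\left(d \right)} = 2 d$
$p{\left(H,b \right)} = \frac{b}{-12 + H}$
$p{\left(3,-3 \right)} 57 + Q{\left(4 - 7 \right)} = - \frac{3}{-12 + 3} \cdot 57 + 2 \left(4 - 7\right) = - \frac{3}{-9} \cdot 57 + 2 \left(4 - 7\right) = \left(-3\right) \left(- \frac{1}{9}\right) 57 + 2 \left(-3\right) = \frac{1}{3} \cdot 57 - 6 = 19 - 6 = 13$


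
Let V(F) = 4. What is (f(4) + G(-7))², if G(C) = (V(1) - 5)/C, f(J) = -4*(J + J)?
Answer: 49729/49 ≈ 1014.9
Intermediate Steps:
f(J) = -8*J
G(C) = -1/C (G(C) = (4 - 5)/C = -1/C)
(f(4) + G(-7))² = (-8*4 - 1/(-7))² = (-32 - 1*(-⅐))² = (-32 + ⅐)² = (-223/7)² = 49729/49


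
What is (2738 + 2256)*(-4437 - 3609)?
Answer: -40181724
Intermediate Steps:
(2738 + 2256)*(-4437 - 3609) = 4994*(-8046) = -40181724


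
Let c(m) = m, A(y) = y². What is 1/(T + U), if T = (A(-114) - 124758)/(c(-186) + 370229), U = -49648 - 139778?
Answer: -370043/70095877080 ≈ -5.2791e-6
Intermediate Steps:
U = -189426
T = -111762/370043 (T = ((-114)² - 124758)/(-186 + 370229) = (12996 - 124758)/370043 = -111762*1/370043 = -111762/370043 ≈ -0.30202)
1/(T + U) = 1/(-111762/370043 - 189426) = 1/(-70095877080/370043) = -370043/70095877080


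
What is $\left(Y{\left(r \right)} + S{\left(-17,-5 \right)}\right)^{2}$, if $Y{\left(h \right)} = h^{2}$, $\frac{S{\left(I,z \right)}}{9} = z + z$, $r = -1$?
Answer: $7921$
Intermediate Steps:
$S{\left(I,z \right)} = 18 z$ ($S{\left(I,z \right)} = 9 \left(z + z\right) = 9 \cdot 2 z = 18 z$)
$\left(Y{\left(r \right)} + S{\left(-17,-5 \right)}\right)^{2} = \left(\left(-1\right)^{2} + 18 \left(-5\right)\right)^{2} = \left(1 - 90\right)^{2} = \left(-89\right)^{2} = 7921$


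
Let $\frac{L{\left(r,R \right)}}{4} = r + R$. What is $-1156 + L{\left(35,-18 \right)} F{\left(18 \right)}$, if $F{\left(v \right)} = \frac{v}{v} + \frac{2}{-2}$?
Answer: $-1156$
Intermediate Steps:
$F{\left(v \right)} = 0$ ($F{\left(v \right)} = 1 + 2 \left(- \frac{1}{2}\right) = 1 - 1 = 0$)
$L{\left(r,R \right)} = 4 R + 4 r$ ($L{\left(r,R \right)} = 4 \left(r + R\right) = 4 \left(R + r\right) = 4 R + 4 r$)
$-1156 + L{\left(35,-18 \right)} F{\left(18 \right)} = -1156 + \left(4 \left(-18\right) + 4 \cdot 35\right) 0 = -1156 + \left(-72 + 140\right) 0 = -1156 + 68 \cdot 0 = -1156 + 0 = -1156$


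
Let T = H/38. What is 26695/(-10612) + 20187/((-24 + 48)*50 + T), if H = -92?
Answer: 1731423203/120732724 ≈ 14.341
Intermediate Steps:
T = -46/19 (T = -92/38 = -92*1/38 = -46/19 ≈ -2.4211)
26695/(-10612) + 20187/((-24 + 48)*50 + T) = 26695/(-10612) + 20187/((-24 + 48)*50 - 46/19) = 26695*(-1/10612) + 20187/(24*50 - 46/19) = -26695/10612 + 20187/(1200 - 46/19) = -26695/10612 + 20187/(22754/19) = -26695/10612 + 20187*(19/22754) = -26695/10612 + 383553/22754 = 1731423203/120732724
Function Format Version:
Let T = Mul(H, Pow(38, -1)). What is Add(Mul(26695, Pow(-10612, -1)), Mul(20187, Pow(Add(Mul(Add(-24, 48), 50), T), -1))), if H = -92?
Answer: Rational(1731423203, 120732724) ≈ 14.341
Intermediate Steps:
T = Rational(-46, 19) (T = Mul(-92, Pow(38, -1)) = Mul(-92, Rational(1, 38)) = Rational(-46, 19) ≈ -2.4211)
Add(Mul(26695, Pow(-10612, -1)), Mul(20187, Pow(Add(Mul(Add(-24, 48), 50), T), -1))) = Add(Mul(26695, Pow(-10612, -1)), Mul(20187, Pow(Add(Mul(Add(-24, 48), 50), Rational(-46, 19)), -1))) = Add(Mul(26695, Rational(-1, 10612)), Mul(20187, Pow(Add(Mul(24, 50), Rational(-46, 19)), -1))) = Add(Rational(-26695, 10612), Mul(20187, Pow(Add(1200, Rational(-46, 19)), -1))) = Add(Rational(-26695, 10612), Mul(20187, Pow(Rational(22754, 19), -1))) = Add(Rational(-26695, 10612), Mul(20187, Rational(19, 22754))) = Add(Rational(-26695, 10612), Rational(383553, 22754)) = Rational(1731423203, 120732724)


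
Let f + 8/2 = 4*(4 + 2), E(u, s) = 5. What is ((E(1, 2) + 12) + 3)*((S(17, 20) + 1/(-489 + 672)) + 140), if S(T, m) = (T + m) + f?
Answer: 721040/183 ≈ 3940.1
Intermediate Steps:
f = 20 (f = -4 + 4*(4 + 2) = -4 + 4*6 = -4 + 24 = 20)
S(T, m) = 20 + T + m (S(T, m) = (T + m) + 20 = 20 + T + m)
((E(1, 2) + 12) + 3)*((S(17, 20) + 1/(-489 + 672)) + 140) = ((5 + 12) + 3)*(((20 + 17 + 20) + 1/(-489 + 672)) + 140) = (17 + 3)*((57 + 1/183) + 140) = 20*((57 + 1/183) + 140) = 20*(10432/183 + 140) = 20*(36052/183) = 721040/183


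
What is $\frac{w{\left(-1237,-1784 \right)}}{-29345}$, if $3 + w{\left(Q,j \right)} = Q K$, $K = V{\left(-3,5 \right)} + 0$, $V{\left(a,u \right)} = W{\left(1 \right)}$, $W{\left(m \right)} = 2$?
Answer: $\frac{2477}{29345} \approx 0.08441$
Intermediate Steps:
$V{\left(a,u \right)} = 2$
$K = 2$ ($K = 2 + 0 = 2$)
$w{\left(Q,j \right)} = -3 + 2 Q$ ($w{\left(Q,j \right)} = -3 + Q 2 = -3 + 2 Q$)
$\frac{w{\left(-1237,-1784 \right)}}{-29345} = \frac{-3 + 2 \left(-1237\right)}{-29345} = \left(-3 - 2474\right) \left(- \frac{1}{29345}\right) = \left(-2477\right) \left(- \frac{1}{29345}\right) = \frac{2477}{29345}$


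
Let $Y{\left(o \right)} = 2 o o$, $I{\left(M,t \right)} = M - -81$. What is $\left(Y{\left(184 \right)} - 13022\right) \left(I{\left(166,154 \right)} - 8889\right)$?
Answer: $-472630980$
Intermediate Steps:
$I{\left(M,t \right)} = 81 + M$ ($I{\left(M,t \right)} = M + 81 = 81 + M$)
$Y{\left(o \right)} = 2 o^{2}$
$\left(Y{\left(184 \right)} - 13022\right) \left(I{\left(166,154 \right)} - 8889\right) = \left(2 \cdot 184^{2} - 13022\right) \left(\left(81 + 166\right) - 8889\right) = \left(2 \cdot 33856 - 13022\right) \left(247 - 8889\right) = \left(67712 - 13022\right) \left(-8642\right) = 54690 \left(-8642\right) = -472630980$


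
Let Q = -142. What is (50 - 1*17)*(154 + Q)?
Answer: 396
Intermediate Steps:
(50 - 1*17)*(154 + Q) = (50 - 1*17)*(154 - 142) = (50 - 17)*12 = 33*12 = 396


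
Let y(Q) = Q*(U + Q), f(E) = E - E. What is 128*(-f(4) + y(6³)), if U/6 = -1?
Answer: 5806080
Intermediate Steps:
U = -6 (U = 6*(-1) = -6)
f(E) = 0
y(Q) = Q*(-6 + Q)
128*(-f(4) + y(6³)) = 128*(-1*0 + 6³*(-6 + 6³)) = 128*(0 + 216*(-6 + 216)) = 128*(0 + 216*210) = 128*(0 + 45360) = 128*45360 = 5806080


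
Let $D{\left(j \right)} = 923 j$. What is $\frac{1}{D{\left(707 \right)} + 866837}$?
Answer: $\frac{1}{1519398} \approx 6.5816 \cdot 10^{-7}$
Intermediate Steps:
$\frac{1}{D{\left(707 \right)} + 866837} = \frac{1}{923 \cdot 707 + 866837} = \frac{1}{652561 + 866837} = \frac{1}{1519398}$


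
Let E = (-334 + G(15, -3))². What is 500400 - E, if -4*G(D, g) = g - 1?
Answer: 389511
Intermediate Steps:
G(D, g) = ¼ - g/4 (G(D, g) = -(g - 1)/4 = -(-1 + g)/4 = ¼ - g/4)
E = 110889 (E = (-334 + (¼ - ¼*(-3)))² = (-334 + (¼ + ¾))² = (-334 + 1)² = (-333)² = 110889)
500400 - E = 500400 - 1*110889 = 500400 - 110889 = 389511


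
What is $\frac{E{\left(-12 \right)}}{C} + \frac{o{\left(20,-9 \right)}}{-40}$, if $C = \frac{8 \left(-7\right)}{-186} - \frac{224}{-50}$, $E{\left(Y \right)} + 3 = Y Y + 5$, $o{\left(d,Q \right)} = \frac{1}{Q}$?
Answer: $\frac{30553279}{1000440} \approx 30.54$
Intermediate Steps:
$E{\left(Y \right)} = 2 + Y^{2}$ ($E{\left(Y \right)} = -3 + \left(Y Y + 5\right) = -3 + \left(Y^{2} + 5\right) = -3 + \left(5 + Y^{2}\right) = 2 + Y^{2}$)
$C = \frac{11116}{2325}$ ($C = \left(-56\right) \left(- \frac{1}{186}\right) - - \frac{112}{25} = \frac{28}{93} + \frac{112}{25} = \frac{11116}{2325} \approx 4.7811$)
$\frac{E{\left(-12 \right)}}{C} + \frac{o{\left(20,-9 \right)}}{-40} = \frac{2 + \left(-12\right)^{2}}{\frac{11116}{2325}} + \frac{1}{\left(-9\right) \left(-40\right)} = \left(2 + 144\right) \frac{2325}{11116} - - \frac{1}{360} = 146 \cdot \frac{2325}{11116} + \frac{1}{360} = \frac{169725}{5558} + \frac{1}{360} = \frac{30553279}{1000440}$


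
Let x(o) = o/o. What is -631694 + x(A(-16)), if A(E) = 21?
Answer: -631693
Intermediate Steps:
x(o) = 1
-631694 + x(A(-16)) = -631694 + 1 = -631693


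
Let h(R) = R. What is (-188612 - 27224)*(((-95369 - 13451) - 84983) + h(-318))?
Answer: 41898300156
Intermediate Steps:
(-188612 - 27224)*(((-95369 - 13451) - 84983) + h(-318)) = (-188612 - 27224)*(((-95369 - 13451) - 84983) - 318) = -215836*((-108820 - 84983) - 318) = -215836*(-193803 - 318) = -215836*(-194121) = 41898300156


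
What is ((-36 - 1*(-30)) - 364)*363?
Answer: -134310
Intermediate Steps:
((-36 - 1*(-30)) - 364)*363 = ((-36 + 30) - 364)*363 = (-6 - 364)*363 = -370*363 = -134310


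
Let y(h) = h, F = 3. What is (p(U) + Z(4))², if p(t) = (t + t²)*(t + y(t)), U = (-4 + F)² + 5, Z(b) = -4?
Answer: 250000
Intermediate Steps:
U = 6 (U = (-4 + 3)² + 5 = (-1)² + 5 = 1 + 5 = 6)
p(t) = 2*t*(t + t²) (p(t) = (t + t²)*(t + t) = (t + t²)*(2*t) = 2*t*(t + t²))
(p(U) + Z(4))² = (2*6²*(1 + 6) - 4)² = (2*36*7 - 4)² = (504 - 4)² = 500² = 250000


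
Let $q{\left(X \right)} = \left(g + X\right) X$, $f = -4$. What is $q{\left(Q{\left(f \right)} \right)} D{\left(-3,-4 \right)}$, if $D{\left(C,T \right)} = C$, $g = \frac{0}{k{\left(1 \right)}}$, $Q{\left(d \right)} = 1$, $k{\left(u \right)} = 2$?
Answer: $-3$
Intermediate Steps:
$g = 0$ ($g = \frac{0}{2} = 0 \cdot \frac{1}{2} = 0$)
$q{\left(X \right)} = X^{2}$ ($q{\left(X \right)} = \left(0 + X\right) X = X X = X^{2}$)
$q{\left(Q{\left(f \right)} \right)} D{\left(-3,-4 \right)} = 1^{2} \left(-3\right) = 1 \left(-3\right) = -3$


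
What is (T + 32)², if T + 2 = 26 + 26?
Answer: 6724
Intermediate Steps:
T = 50 (T = -2 + (26 + 26) = -2 + 52 = 50)
(T + 32)² = (50 + 32)² = 82² = 6724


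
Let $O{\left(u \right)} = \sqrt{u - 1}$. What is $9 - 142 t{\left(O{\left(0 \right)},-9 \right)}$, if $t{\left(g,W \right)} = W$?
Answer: $1287$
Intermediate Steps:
$O{\left(u \right)} = \sqrt{-1 + u}$
$9 - 142 t{\left(O{\left(0 \right)},-9 \right)} = 9 - -1278 = 9 + 1278 = 1287$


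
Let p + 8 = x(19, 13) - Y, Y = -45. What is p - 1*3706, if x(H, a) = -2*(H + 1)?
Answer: -3709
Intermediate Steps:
x(H, a) = -2 - 2*H (x(H, a) = -2*(1 + H) = -2 - 2*H)
p = -3 (p = -8 + ((-2 - 2*19) - 1*(-45)) = -8 + ((-2 - 38) + 45) = -8 + (-40 + 45) = -8 + 5 = -3)
p - 1*3706 = -3 - 1*3706 = -3 - 3706 = -3709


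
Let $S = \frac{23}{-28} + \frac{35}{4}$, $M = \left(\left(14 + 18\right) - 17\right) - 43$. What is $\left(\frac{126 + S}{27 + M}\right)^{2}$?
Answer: $\frac{3515625}{196} \approx 17937.0$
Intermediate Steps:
$M = -28$ ($M = \left(32 - 17\right) - 43 = 15 - 43 = -28$)
$S = \frac{111}{14}$ ($S = 23 \left(- \frac{1}{28}\right) + 35 \cdot \frac{1}{4} = - \frac{23}{28} + \frac{35}{4} = \frac{111}{14} \approx 7.9286$)
$\left(\frac{126 + S}{27 + M}\right)^{2} = \left(\frac{126 + \frac{111}{14}}{27 - 28}\right)^{2} = \left(\frac{1875}{14 \left(-1\right)}\right)^{2} = \left(\frac{1875}{14} \left(-1\right)\right)^{2} = \left(- \frac{1875}{14}\right)^{2} = \frac{3515625}{196}$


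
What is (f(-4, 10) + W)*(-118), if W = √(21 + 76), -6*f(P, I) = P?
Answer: -236/3 - 118*√97 ≈ -1240.8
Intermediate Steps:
f(P, I) = -P/6
W = √97 ≈ 9.8489
(f(-4, 10) + W)*(-118) = (-⅙*(-4) + √97)*(-118) = (⅔ + √97)*(-118) = -236/3 - 118*√97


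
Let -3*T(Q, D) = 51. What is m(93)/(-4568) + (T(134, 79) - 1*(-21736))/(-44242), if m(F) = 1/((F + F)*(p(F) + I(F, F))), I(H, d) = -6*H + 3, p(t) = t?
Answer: -387523601141/789392663136 ≈ -0.49091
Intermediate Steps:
T(Q, D) = -17 (T(Q, D) = -1/3*51 = -17)
I(H, d) = 3 - 6*H
m(F) = 1/(2*F*(3 - 5*F)) (m(F) = 1/((F + F)*(F + (3 - 6*F))) = 1/((2*F)*(3 - 5*F)) = 1/(2*F*(3 - 5*F)))
m(93)/(-4568) + (T(134, 79) - 1*(-21736))/(-44242) = -1/2/(93*(-3 + 5*93))/(-4568) + (-17 - 1*(-21736))/(-44242) = -1/2*1/93/(-3 + 465)*(-1/4568) + (-17 + 21736)*(-1/44242) = -1/2*1/93/462*(-1/4568) + 21719*(-1/44242) = -1/2*1/93*1/462*(-1/4568) - 21719/44242 = -1/85932*(-1/4568) - 21719/44242 = 1/392537376 - 21719/44242 = -387523601141/789392663136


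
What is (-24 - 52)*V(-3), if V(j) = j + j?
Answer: 456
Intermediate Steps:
V(j) = 2*j
(-24 - 52)*V(-3) = (-24 - 52)*(2*(-3)) = -76*(-6) = 456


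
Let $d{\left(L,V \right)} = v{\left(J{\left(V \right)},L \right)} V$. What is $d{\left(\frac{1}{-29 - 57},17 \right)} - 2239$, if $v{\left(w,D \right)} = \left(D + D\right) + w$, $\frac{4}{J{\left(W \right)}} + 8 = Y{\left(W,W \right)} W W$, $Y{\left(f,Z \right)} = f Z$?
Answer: $- \frac{8041797898}{3591059} \approx -2239.4$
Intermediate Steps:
$Y{\left(f,Z \right)} = Z f$
$J{\left(W \right)} = \frac{4}{-8 + W^{4}}$ ($J{\left(W \right)} = \frac{4}{-8 + W W W W} = \frac{4}{-8 + W^{2} W W} = \frac{4}{-8 + W^{3} W} = \frac{4}{-8 + W^{4}}$)
$v{\left(w,D \right)} = w + 2 D$ ($v{\left(w,D \right)} = 2 D + w = w + 2 D$)
$d{\left(L,V \right)} = V \left(2 L + \frac{4}{-8 + V^{4}}\right)$ ($d{\left(L,V \right)} = \left(\frac{4}{-8 + V^{4}} + 2 L\right) V = \left(2 L + \frac{4}{-8 + V^{4}}\right) V = V \left(2 L + \frac{4}{-8 + V^{4}}\right)$)
$d{\left(\frac{1}{-29 - 57},17 \right)} - 2239 = 2 \cdot 17 \frac{1}{-8 + 17^{4}} \left(2 + \frac{-8 + 17^{4}}{-29 - 57}\right) - 2239 = 2 \cdot 17 \frac{1}{-8 + 83521} \left(2 + \frac{-8 + 83521}{-86}\right) - 2239 = 2 \cdot 17 \cdot \frac{1}{83513} \left(2 - \frac{83513}{86}\right) - 2239 = 2 \cdot 17 \cdot \frac{1}{83513} \left(- \frac{83341}{86}\right) - 2239 = - \frac{1416797}{3591059} - 2239 = - \frac{8041797898}{3591059}$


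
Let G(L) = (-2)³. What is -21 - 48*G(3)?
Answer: 363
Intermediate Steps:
G(L) = -8
-21 - 48*G(3) = -21 - 48*(-8) = -21 + 384 = 363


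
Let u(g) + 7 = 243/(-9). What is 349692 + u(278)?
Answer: 349658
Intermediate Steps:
u(g) = -34 (u(g) = -7 + 243/(-9) = -7 + 243*(-1/9) = -7 - 27 = -34)
349692 + u(278) = 349692 - 34 = 349658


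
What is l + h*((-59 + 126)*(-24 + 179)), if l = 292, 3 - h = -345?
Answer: 3614272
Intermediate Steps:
h = 348 (h = 3 - 1*(-345) = 3 + 345 = 348)
l + h*((-59 + 126)*(-24 + 179)) = 292 + 348*((-59 + 126)*(-24 + 179)) = 292 + 348*(67*155) = 292 + 348*10385 = 292 + 3613980 = 3614272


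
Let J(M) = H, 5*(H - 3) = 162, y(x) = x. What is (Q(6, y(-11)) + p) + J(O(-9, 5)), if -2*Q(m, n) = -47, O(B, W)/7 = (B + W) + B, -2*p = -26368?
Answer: 132429/10 ≈ 13243.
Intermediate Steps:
p = 13184 (p = -½*(-26368) = 13184)
O(B, W) = 7*W + 14*B (O(B, W) = 7*((B + W) + B) = 7*(W + 2*B) = 7*W + 14*B)
H = 177/5 (H = 3 + (⅕)*162 = 3 + 162/5 = 177/5 ≈ 35.400)
J(M) = 177/5
Q(m, n) = 47/2 (Q(m, n) = -½*(-47) = 47/2)
(Q(6, y(-11)) + p) + J(O(-9, 5)) = (47/2 + 13184) + 177/5 = 26415/2 + 177/5 = 132429/10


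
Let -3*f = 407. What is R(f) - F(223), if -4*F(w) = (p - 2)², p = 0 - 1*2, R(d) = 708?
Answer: 712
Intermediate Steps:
f = -407/3 (f = -⅓*407 = -407/3 ≈ -135.67)
p = -2 (p = 0 - 2 = -2)
F(w) = -4 (F(w) = -(-2 - 2)²/4 = -¼*(-4)² = -¼*16 = -4)
R(f) - F(223) = 708 - 1*(-4) = 708 + 4 = 712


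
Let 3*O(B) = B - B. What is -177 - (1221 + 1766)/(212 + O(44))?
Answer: -40511/212 ≈ -191.09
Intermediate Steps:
O(B) = 0 (O(B) = (B - B)/3 = (⅓)*0 = 0)
-177 - (1221 + 1766)/(212 + O(44)) = -177 - (1221 + 1766)/(212 + 0) = -177 - 2987/212 = -40511/212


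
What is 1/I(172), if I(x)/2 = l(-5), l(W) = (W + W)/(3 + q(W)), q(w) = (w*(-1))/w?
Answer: -⅒ ≈ -0.10000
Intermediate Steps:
q(w) = -1 (q(w) = (-w)/w = -1)
l(W) = W (l(W) = (W + W)/(3 - 1) = (2*W)/2 = (2*W)*(½) = W)
I(x) = -10 (I(x) = 2*(-5) = -10)
1/I(172) = 1/(-10) = -⅒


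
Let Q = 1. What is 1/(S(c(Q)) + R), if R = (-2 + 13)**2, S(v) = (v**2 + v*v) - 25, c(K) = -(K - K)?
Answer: 1/96 ≈ 0.010417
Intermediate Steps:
c(K) = 0 (c(K) = -1*0 = 0)
S(v) = -25 + 2*v**2 (S(v) = (v**2 + v**2) - 25 = 2*v**2 - 25 = -25 + 2*v**2)
R = 121 (R = 11**2 = 121)
1/(S(c(Q)) + R) = 1/((-25 + 2*0**2) + 121) = 1/((-25 + 2*0) + 121) = 1/((-25 + 0) + 121) = 1/(-25 + 121) = 1/96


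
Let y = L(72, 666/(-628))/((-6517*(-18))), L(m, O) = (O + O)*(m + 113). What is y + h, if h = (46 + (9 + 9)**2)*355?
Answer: 268786489455/2046338 ≈ 1.3135e+5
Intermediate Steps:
L(m, O) = 2*O*(113 + m) (L(m, O) = (2*O)*(113 + m) = 2*O*(113 + m))
h = 131350 (h = (46 + 18**2)*355 = (46 + 324)*355 = 370*355 = 131350)
y = -6845/2046338 (y = (2*(666/(-628))*(113 + 72))/((-6517*(-18))) = (2*(666*(-1/628))*185)/117306 = (2*(-333/314)*185)*(1/117306) = -61605/157*1/117306 = -6845/2046338 ≈ -0.0033450)
y + h = -6845/2046338 + 131350 = 268786489455/2046338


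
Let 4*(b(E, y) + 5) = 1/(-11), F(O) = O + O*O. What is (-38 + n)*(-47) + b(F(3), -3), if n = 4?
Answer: 70091/44 ≈ 1593.0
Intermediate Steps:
F(O) = O + O²
b(E, y) = -221/44 (b(E, y) = -5 + (¼)/(-11) = -5 + (¼)*(-1/11) = -5 - 1/44 = -221/44)
(-38 + n)*(-47) + b(F(3), -3) = (-38 + 4)*(-47) - 221/44 = -34*(-47) - 221/44 = 1598 - 221/44 = 70091/44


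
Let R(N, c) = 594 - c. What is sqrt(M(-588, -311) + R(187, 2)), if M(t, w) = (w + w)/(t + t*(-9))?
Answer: sqrt(4176219)/84 ≈ 24.328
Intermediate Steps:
M(t, w) = -w/(4*t) (M(t, w) = (2*w)/(t - 9*t) = (2*w)/((-8*t)) = (2*w)*(-1/(8*t)) = -w/(4*t))
sqrt(M(-588, -311) + R(187, 2)) = sqrt(-1/4*(-311)/(-588) + (594 - 1*2)) = sqrt(-1/4*(-311)*(-1/588) + (594 - 2)) = sqrt(-311/2352 + 592) = sqrt(1392073/2352) = sqrt(4176219)/84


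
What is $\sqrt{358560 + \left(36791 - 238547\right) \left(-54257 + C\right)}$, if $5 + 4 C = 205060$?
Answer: $3 \sqrt{67140523} \approx 24582.0$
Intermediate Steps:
$C = \frac{205055}{4}$ ($C = - \frac{5}{4} + \frac{1}{4} \cdot 205060 = - \frac{5}{4} + 51265 = \frac{205055}{4} \approx 51264.0$)
$\sqrt{358560 + \left(36791 - 238547\right) \left(-54257 + C\right)} = \sqrt{358560 + \left(36791 - 238547\right) \left(-54257 + \frac{205055}{4}\right)} = \sqrt{358560 - -603906147} = \sqrt{358560 + 603906147} = \sqrt{604264707} = 3 \sqrt{67140523}$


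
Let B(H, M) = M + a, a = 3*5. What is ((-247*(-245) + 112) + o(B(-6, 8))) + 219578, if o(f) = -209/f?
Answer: 6444506/23 ≈ 2.8020e+5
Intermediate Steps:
a = 15
B(H, M) = 15 + M (B(H, M) = M + 15 = 15 + M)
((-247*(-245) + 112) + o(B(-6, 8))) + 219578 = ((-247*(-245) + 112) - 209/(15 + 8)) + 219578 = ((60515 + 112) - 209/23) + 219578 = (60627 - 209*1/23) + 219578 = (60627 - 209/23) + 219578 = 1394212/23 + 219578 = 6444506/23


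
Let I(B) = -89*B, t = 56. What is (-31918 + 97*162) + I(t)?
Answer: -21188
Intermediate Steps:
(-31918 + 97*162) + I(t) = (-31918 + 97*162) - 89*56 = (-31918 + 15714) - 4984 = -16204 - 4984 = -21188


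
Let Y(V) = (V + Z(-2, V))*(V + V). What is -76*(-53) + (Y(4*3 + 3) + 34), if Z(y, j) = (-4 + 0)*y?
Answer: 4752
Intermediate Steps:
Z(y, j) = -4*y
Y(V) = 2*V*(8 + V) (Y(V) = (V - 4*(-2))*(V + V) = (V + 8)*(2*V) = (8 + V)*(2*V) = 2*V*(8 + V))
-76*(-53) + (Y(4*3 + 3) + 34) = -76*(-53) + (2*(4*3 + 3)*(8 + (4*3 + 3)) + 34) = 4028 + (2*(12 + 3)*(8 + (12 + 3)) + 34) = 4028 + (2*15*(8 + 15) + 34) = 4028 + (2*15*23 + 34) = 4028 + (690 + 34) = 4028 + 724 = 4752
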